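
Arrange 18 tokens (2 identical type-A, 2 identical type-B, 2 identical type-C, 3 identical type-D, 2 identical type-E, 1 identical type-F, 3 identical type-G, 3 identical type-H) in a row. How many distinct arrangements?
18! / (2! × 2! × 2! × 3! × 2! × 1! × 3! × 3!) = 1852538688000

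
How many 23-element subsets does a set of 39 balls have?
C(39,23) = 39!/(23!×16!) = 37711260990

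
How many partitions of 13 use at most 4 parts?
By conjugation, equals partitions of 13 into parts ≤ 4. Let r_j(i) = number of partitions of i into parts ≤ j, for i = 0..13. r_1(i) = 1 for all i; r_j(i) = r_{j-1}(i) + r_j(i-j). Rows j = 2..4: ≤2: 1 1 2 2 3 3 4 4 5 5 6 6 7 7; ≤3: 1 1 2 3 4 5 7 8 10 12 14 16 19 21; ≤4: 1 1 2 3 5 6 9 11 15 18 23 27 34 39. r_4(13) = 39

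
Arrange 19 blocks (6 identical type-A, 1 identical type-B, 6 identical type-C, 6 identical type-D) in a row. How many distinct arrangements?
19! / (6! × 1! × 6! × 6!) = 325909584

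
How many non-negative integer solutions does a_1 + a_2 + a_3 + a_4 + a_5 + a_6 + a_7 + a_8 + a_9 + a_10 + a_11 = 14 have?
C(14+11-1, 11-1) = C(24, 10) = 1961256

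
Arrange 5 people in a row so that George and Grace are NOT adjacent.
Total - adjacent = 5! - (5-1)!×2 = 120 - 48 = 72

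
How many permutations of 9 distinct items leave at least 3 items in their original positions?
Exactly j fixed points: C(9,j)·!(9-j); sum over j ≥ 3 (derangement numbers via !m = (m-1)·(!(m-1) + !(m-2)): !0..!6 = 1, 0, 1, 2, 9, 44, 265). Σ_{j=3}^{9} C(9,j)·!(9-j) = C(9,3)·!6 + C(9,4)·!5 + C(9,5)·!4 + C(9,6)·!3 + C(9,7)·!2 + C(9,8)·!1 + C(9,9)·!0 = 84·265 + 126·44 + 126·9 + 84·2 + 36·1 + 9·0 + 1·1 = 29143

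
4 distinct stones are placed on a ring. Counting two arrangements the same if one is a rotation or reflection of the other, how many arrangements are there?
(4-1)!/2 = 6/2 = 3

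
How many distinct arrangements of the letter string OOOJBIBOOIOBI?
13! / (3! × 1! × 3! × 6!) = 240240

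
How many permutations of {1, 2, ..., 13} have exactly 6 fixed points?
Choose the 6 fixed points C(13,6) = 1716, derange the rest: !7 = Σ_{j=0}^{7} (-1)^j·7!/j! = 5040 - 5040 + 2520 - 840 + 210 - 42 + 7 - 1 = 1854. Product = 1716 × 1854 = 3181464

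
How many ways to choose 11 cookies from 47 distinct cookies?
C(47,11) = 47!/(11!×36!) = 17417133617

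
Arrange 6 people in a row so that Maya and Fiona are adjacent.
Treat as block: (6-1)! × 2! = 120 × 2 = 240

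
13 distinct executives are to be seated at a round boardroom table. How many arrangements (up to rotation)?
Circular: fix one position, arrange the rest. (13-1)! = 479001600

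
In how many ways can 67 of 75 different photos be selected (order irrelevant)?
C(75,67) = 75!/(67!×8!) = 16871053725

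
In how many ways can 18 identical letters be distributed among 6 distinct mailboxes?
C(18+6-1, 6-1) = C(23, 5) = 33649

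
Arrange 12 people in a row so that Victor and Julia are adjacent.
Treat as block: (12-1)! × 2! = 39916800 × 2 = 79833600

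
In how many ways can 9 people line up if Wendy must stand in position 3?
Fix one position: (9-1)! = 40320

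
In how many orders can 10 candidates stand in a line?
10! = 3628800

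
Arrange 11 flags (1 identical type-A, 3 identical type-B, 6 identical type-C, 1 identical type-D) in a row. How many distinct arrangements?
11! / (1! × 3! × 6! × 1!) = 9240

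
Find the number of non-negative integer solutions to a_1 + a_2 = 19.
C(19+2-1, 2-1) = C(20, 1) = 20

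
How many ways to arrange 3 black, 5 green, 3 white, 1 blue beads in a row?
12! / (3! × 5! × 3! × 1!) = 110880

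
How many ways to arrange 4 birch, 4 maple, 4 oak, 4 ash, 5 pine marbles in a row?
21! / (4! × 4! × 4! × 4! × 5!) = 1283268987000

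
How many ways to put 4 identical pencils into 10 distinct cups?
C(4+10-1, 10-1) = C(13, 9) = 715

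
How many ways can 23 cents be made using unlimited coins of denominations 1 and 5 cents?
Coefficient of x^23 in 1/(1-x^1) · 1/(1-x^5). Use j coins of 5 for j = 0..⌊23/5⌋ = 4, the rest in 1s: 4 + 1 = 5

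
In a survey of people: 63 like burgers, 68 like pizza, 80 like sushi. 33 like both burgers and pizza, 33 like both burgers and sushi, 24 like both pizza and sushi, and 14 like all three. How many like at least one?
|A∪B∪C| = 63+68+80-33-33-24+14 = 135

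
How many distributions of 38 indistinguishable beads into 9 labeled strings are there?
C(38+9-1, 9-1) = C(46, 8) = 260932815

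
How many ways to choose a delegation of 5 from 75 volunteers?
C(75,5) = 75!/(5!×70!) = 17259390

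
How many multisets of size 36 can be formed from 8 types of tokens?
C(36+8-1, 8-1) = C(43, 7) = 32224114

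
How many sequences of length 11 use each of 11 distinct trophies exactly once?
11! = 39916800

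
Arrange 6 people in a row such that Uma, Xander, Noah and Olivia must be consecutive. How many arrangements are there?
Treat the 4 as one block: (6-4+1)! × 4! = 6 × 24 = 144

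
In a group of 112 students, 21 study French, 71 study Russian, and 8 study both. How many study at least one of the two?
|A∪B| = |A| + |B| - |A∩B| = 21 + 71 - 8 = 84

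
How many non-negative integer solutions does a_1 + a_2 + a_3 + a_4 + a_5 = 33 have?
C(33+5-1, 5-1) = C(37, 4) = 66045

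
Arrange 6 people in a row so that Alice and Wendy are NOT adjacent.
Total - adjacent = 6! - (6-1)!×2 = 720 - 240 = 480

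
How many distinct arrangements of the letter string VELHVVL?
7! / (1! × 3! × 2! × 1!) = 420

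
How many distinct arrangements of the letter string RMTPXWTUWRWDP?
13! / (1! × 2! × 1! × 2! × 1! × 1! × 3! × 2!) = 129729600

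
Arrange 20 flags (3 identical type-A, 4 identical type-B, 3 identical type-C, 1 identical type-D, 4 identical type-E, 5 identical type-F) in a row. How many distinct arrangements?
20! / (3! × 4! × 3! × 1! × 4! × 5!) = 977728752000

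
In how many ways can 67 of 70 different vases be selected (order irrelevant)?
C(70,67) = 70!/(67!×3!) = 54740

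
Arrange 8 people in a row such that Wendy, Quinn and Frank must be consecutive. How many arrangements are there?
Treat the 3 as one block: (8-3+1)! × 3! = 720 × 6 = 4320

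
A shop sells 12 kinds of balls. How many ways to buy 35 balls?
C(35+12-1, 12-1) = C(46, 11) = 13340783196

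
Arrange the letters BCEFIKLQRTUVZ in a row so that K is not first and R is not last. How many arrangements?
By inclusion-exclusion: 13! - 2×(13-1)! + (13-2)! = 6227020800 - 958003200 + 39916800 = 5308934400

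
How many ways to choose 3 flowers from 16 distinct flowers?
C(16,3) = 16!/(3!×13!) = 560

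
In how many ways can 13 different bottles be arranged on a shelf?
13! = 6227020800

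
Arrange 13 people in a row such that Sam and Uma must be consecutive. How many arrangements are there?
Treat the 2 as one block: (13-2+1)! × 2! = 479001600 × 2 = 958003200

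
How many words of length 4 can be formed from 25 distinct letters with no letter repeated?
P(25,4) = 25!/(25-4)! = 303600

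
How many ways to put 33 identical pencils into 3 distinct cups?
C(33+3-1, 3-1) = C(35, 2) = 595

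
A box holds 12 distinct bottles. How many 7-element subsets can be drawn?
C(12,7) = 12!/(7!×5!) = 792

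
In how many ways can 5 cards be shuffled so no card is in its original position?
!5 = Σ_{j=0}^{5} (-1)^j·5!/j! = 120 - 120 + 60 - 20 + 5 - 1 = 44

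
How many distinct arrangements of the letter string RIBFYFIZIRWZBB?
14! / (3! × 1! × 2! × 2! × 1! × 3! × 2!) = 302702400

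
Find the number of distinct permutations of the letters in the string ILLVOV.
6! / (2! × 1! × 1! × 2!) = 180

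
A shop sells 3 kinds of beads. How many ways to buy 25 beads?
C(25+3-1, 3-1) = C(27, 2) = 351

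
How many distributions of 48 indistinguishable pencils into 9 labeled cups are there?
C(48+9-1, 9-1) = C(56, 8) = 1420494075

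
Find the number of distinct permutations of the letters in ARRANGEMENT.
11! / (2! × 2! × 2! × 1! × 2! × 1! × 1!) = 2494800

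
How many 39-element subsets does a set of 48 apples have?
C(48,39) = 48!/(39!×9!) = 1677106640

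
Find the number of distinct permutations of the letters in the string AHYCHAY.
7! / (2! × 1! × 2! × 2!) = 630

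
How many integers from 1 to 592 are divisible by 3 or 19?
⌊592/3⌋ + ⌊592/19⌋ - ⌊592/57⌋ = 197 + 31 - 10 = 218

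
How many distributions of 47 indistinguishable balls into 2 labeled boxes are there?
C(47+2-1, 2-1) = C(48, 1) = 48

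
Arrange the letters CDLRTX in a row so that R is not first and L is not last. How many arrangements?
By inclusion-exclusion: 6! - 2×(6-1)! + (6-2)! = 720 - 240 + 24 = 504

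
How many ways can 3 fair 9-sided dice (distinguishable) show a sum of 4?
Coefficient of x^4 in (x + x² + ... + x^9)^3. By inclusion-exclusion on dice exceeding 9: Σ_j (-1)^j C(3,j)·C(4-1-9j, 2) = C(3,0)·C(3,2) = 1·3 = 3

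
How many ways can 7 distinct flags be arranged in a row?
7! = 5040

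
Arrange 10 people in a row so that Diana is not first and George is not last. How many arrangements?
By inclusion-exclusion: 10! - 2×(10-1)! + (10-2)! = 3628800 - 725760 + 40320 = 2943360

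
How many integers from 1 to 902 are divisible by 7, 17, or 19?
⌊902/7⌋+⌊902/17⌋+⌊902/19⌋ - ⌊902/119⌋-⌊902/133⌋-⌊902/323⌋ + ⌊902/2261⌋ = 128+53+47 - 7-6-2 + 0 = 213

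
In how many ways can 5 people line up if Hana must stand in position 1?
Fix one position: (5-1)! = 24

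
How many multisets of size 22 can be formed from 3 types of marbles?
C(22+3-1, 3-1) = C(24, 2) = 276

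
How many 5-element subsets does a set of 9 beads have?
C(9,5) = 9!/(5!×4!) = 126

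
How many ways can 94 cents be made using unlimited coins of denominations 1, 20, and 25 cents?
Coefficient of x^94 in 1/(1-x^1) · 1/(1-x^20) · 1/(1-x^25). Case on j = number of 25-cent coins (j = 0..3); remainder r = 94 - 25j is made from {1,20} in ⌊r/20⌋+1 ways. r = 94, 69, 44, 19 → 5 + 4 + 3 + 1 = 13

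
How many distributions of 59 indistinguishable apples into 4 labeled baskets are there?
C(59+4-1, 4-1) = C(62, 3) = 37820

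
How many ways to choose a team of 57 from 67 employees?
C(67,57) = 67!/(57!×10!) = 247994680648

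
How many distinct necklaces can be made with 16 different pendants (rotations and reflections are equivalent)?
(16-1)!/2 = 1307674368000/2 = 653837184000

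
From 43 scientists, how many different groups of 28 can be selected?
C(43,28) = 43!/(28!×15!) = 151532656696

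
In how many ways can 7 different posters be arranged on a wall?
7! = 5040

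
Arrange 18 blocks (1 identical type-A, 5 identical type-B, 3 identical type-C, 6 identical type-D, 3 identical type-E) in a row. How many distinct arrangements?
18! / (1! × 5! × 3! × 6! × 3!) = 2058376320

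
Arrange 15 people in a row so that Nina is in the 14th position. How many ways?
Fix one position: (15-1)! = 87178291200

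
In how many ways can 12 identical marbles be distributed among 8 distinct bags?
C(12+8-1, 8-1) = C(19, 7) = 50388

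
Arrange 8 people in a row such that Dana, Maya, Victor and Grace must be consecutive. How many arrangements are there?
Treat the 4 as one block: (8-4+1)! × 4! = 120 × 24 = 2880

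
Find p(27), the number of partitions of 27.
Pentagonal recurrence p(n) = p(n-1) + p(n-2) - p(n-5) - p(n-7) + p(n-12) + p(n-15) - ... gives p(0..26) = 1, 1, 2, 3, 5, 7, 11, 15, 22, 30, 42, 56, 77, 101, 135, 176, 231, 297, 385, 490, 627, 792, 1002, 1255, 1575, 1958, 2436. p(27) = p(26) + p(25) - p(22) - p(20) + p(15) + p(12) - p(5) - p(1) = 2436 + 1958 - 1002 - 627 + 176 + 77 - 7 - 1 = 3010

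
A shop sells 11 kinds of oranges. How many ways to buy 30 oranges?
C(30+11-1, 11-1) = C(40, 10) = 847660528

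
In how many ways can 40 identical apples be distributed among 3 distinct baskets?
C(40+3-1, 3-1) = C(42, 2) = 861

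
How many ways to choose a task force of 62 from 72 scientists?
C(72,62) = 72!/(62!×10!) = 536211932256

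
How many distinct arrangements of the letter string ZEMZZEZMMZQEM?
13! / (1! × 5! × 3! × 4!) = 360360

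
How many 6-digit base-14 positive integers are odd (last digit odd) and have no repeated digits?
Last∈{1,3,5,7,9,11,13}. Last=0: 0. Last nonzero: 7×12×P(12,4) = 997920. Total = 997920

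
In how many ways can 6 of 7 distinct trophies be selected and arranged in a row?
P(7,6) = 7!/(7-6)! = 5040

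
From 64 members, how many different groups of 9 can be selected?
C(64,9) = 64!/(9!×55!) = 27540584512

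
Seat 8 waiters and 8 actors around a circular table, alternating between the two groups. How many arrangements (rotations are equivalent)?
Fix one of the waiters: (8-1)! ways for the remaining waiters, × 8! ways for the actors = 5040 × 40320 = 203212800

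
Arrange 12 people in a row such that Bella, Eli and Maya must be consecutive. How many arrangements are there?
Treat the 3 as one block: (12-3+1)! × 3! = 3628800 × 6 = 21772800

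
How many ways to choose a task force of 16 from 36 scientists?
C(36,16) = 36!/(16!×20!) = 7307872110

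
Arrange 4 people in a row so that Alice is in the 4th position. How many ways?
Fix one position: (4-1)! = 6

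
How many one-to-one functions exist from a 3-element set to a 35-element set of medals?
P(35,3) = 35!/(35-3)! = 39270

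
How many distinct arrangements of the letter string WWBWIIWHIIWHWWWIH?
17! / (3! × 8! × 5! × 1!) = 12252240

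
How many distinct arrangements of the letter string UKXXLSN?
7! / (1! × 1! × 1! × 1! × 2! × 1!) = 2520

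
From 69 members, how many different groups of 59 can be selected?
C(69,59) = 69!/(59!×10!) = 340032449328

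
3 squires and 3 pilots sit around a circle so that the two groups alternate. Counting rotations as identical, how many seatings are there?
Fix one of the squires: (3-1)! ways for the remaining squires, × 3! ways for the pilots = 2 × 6 = 12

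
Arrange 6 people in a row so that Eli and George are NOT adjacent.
Total - adjacent = 6! - (6-1)!×2 = 720 - 240 = 480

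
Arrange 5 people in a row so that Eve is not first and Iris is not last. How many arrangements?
By inclusion-exclusion: 5! - 2×(5-1)! + (5-2)! = 120 - 48 + 6 = 78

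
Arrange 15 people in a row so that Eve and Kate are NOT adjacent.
Total - adjacent = 15! - (15-1)!×2 = 1307674368000 - 174356582400 = 1133317785600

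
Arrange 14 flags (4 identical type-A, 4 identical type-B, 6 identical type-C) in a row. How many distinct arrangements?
14! / (4! × 4! × 6!) = 210210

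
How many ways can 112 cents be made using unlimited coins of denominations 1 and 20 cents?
Coefficient of x^112 in 1/(1-x^1) · 1/(1-x^20). Use j coins of 20 for j = 0..⌊112/20⌋ = 5, the rest in 1s: 5 + 1 = 6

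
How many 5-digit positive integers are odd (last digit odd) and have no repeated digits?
Last∈{1,3,5,7,9}. Last=0: 0. Last nonzero: 5×8×P(8,3) = 13440. Total = 13440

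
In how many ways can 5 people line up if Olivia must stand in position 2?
Fix one position: (5-1)! = 24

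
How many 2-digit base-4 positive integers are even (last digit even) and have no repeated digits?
Last∈{0,2}. Last=0: 3. Last nonzero: 1×2×P(2,0) = 2. Total = 5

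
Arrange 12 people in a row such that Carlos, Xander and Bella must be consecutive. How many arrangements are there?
Treat the 3 as one block: (12-3+1)! × 3! = 3628800 × 6 = 21772800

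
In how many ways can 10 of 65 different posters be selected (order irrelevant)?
C(65,10) = 65!/(10!×55!) = 179013799328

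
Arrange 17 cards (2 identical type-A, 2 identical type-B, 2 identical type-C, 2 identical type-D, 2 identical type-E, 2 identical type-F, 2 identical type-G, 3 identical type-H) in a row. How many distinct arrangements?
17! / (2! × 2! × 2! × 2! × 2! × 2! × 2! × 3!) = 463134672000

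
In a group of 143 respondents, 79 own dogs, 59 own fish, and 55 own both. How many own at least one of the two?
|A∪B| = |A| + |B| - |A∩B| = 79 + 59 - 55 = 83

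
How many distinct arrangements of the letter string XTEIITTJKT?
10! / (4! × 1! × 1! × 1! × 1! × 2!) = 75600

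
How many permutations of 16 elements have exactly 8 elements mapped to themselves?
Choose the 8 fixed points C(16,8) = 12870, derange the rest: !8 = Σ_{j=0}^{8} (-1)^j·8!/j! = 40320 - 40320 + 20160 - 6720 + 1680 - 336 + 56 - 8 + 1 = 14833. Product = 12870 × 14833 = 190900710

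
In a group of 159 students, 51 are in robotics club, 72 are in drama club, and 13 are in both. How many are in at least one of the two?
|A∪B| = |A| + |B| - |A∩B| = 51 + 72 - 13 = 110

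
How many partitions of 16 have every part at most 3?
Let r_j(i) = number of partitions of i into parts ≤ j, for i = 0..16. r_1(i) = 1 for all i; r_j(i) = r_{j-1}(i) + r_j(i-j). Rows j = 2..3: ≤2: 1 1 2 2 3 3 4 4 5 5 6 6 7 7 8 8 9; ≤3: 1 1 2 3 4 5 7 8 10 12 14 16 19 21 24 27 30. r_3(16) = 30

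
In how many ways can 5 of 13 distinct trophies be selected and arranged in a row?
P(13,5) = 13!/(13-5)! = 154440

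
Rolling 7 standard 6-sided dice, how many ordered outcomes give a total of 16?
Coefficient of x^16 in (x + x² + ... + x^6)^7. By inclusion-exclusion on dice exceeding 6: Σ_j (-1)^j C(7,j)·C(16-1-6j, 6) = C(7,0)·C(15,6) - C(7,1)·C(9,6) = 1·5005 - 7·84 = 4417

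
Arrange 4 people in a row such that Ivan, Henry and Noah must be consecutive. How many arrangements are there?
Treat the 3 as one block: (4-3+1)! × 3! = 2 × 6 = 12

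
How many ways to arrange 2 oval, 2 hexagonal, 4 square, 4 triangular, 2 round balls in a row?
14! / (2! × 2! × 4! × 4! × 2!) = 18918900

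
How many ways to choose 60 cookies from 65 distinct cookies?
C(65,60) = 65!/(60!×5!) = 8259888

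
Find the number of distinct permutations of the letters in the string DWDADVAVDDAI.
12! / (3! × 5! × 2! × 1! × 1!) = 332640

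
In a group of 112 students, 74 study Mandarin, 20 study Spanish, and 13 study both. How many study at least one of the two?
|A∪B| = |A| + |B| - |A∩B| = 74 + 20 - 13 = 81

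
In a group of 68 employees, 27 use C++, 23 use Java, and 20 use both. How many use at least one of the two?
|A∪B| = |A| + |B| - |A∩B| = 27 + 23 - 20 = 30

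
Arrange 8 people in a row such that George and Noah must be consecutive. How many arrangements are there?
Treat the 2 as one block: (8-2+1)! × 2! = 5040 × 2 = 10080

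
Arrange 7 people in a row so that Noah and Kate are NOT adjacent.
Total - adjacent = 7! - (7-1)!×2 = 5040 - 1440 = 3600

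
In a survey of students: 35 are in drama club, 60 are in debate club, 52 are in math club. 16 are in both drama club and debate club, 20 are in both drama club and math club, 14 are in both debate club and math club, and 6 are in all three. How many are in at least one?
|A∪B∪C| = 35+60+52-16-20-14+6 = 103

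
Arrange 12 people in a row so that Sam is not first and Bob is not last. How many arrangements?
By inclusion-exclusion: 12! - 2×(12-1)! + (12-2)! = 479001600 - 79833600 + 3628800 = 402796800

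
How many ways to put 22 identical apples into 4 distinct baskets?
C(22+4-1, 4-1) = C(25, 3) = 2300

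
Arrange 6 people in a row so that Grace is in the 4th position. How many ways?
Fix one position: (6-1)! = 120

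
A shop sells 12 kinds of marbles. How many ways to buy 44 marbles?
C(44+12-1, 12-1) = C(55, 11) = 119653565850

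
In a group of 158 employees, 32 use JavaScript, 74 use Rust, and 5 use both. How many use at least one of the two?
|A∪B| = |A| + |B| - |A∩B| = 32 + 74 - 5 = 101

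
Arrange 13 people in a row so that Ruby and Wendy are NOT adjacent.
Total - adjacent = 13! - (13-1)!×2 = 6227020800 - 958003200 = 5269017600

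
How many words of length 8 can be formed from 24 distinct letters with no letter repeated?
P(24,8) = 24!/(24-8)! = 29654190720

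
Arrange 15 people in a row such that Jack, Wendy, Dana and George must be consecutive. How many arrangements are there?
Treat the 4 as one block: (15-4+1)! × 4! = 479001600 × 24 = 11496038400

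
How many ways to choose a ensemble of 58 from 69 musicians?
C(69,58) = 69!/(58!×11!) = 1823810410032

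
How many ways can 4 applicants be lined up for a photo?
4! = 24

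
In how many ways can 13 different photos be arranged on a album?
13! = 6227020800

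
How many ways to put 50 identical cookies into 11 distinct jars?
C(50+11-1, 11-1) = C(60, 10) = 75394027566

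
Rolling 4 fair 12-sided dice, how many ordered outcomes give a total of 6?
Coefficient of x^6 in (x + x² + ... + x^12)^4. By inclusion-exclusion on dice exceeding 12: Σ_j (-1)^j C(4,j)·C(6-1-12j, 3) = C(4,0)·C(5,3) = 1·10 = 10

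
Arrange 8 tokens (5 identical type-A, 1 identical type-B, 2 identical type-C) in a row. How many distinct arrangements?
8! / (5! × 1! × 2!) = 168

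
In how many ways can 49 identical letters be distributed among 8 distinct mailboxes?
C(49+8-1, 8-1) = C(56, 7) = 231917400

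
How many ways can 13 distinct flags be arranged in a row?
13! = 6227020800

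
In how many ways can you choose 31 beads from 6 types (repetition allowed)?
C(31+6-1, 6-1) = C(36, 5) = 376992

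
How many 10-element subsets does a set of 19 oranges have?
C(19,10) = 19!/(10!×9!) = 92378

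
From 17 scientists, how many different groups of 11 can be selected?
C(17,11) = 17!/(11!×6!) = 12376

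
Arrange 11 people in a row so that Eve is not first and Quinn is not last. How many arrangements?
By inclusion-exclusion: 11! - 2×(11-1)! + (11-2)! = 39916800 - 7257600 + 362880 = 33022080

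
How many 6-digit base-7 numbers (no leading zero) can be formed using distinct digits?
First digit: 6 choices (nonzero). Then descending: 6 × 6 × 5 × 4 × 3 × 2 = 4320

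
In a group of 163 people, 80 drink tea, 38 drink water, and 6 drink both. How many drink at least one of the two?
|A∪B| = |A| + |B| - |A∩B| = 80 + 38 - 6 = 112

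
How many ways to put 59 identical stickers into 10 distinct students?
C(59+10-1, 10-1) = C(68, 9) = 49280065120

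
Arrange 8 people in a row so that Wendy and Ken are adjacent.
Treat as block: (8-1)! × 2! = 5040 × 2 = 10080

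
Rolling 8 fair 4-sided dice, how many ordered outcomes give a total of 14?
Coefficient of x^14 in (x + x² + ... + x^4)^8. By inclusion-exclusion on dice exceeding 4: Σ_j (-1)^j C(8,j)·C(14-1-4j, 7) = C(8,0)·C(13,7) - C(8,1)·C(9,7) = 1·1716 - 8·36 = 1428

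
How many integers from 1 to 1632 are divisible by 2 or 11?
⌊1632/2⌋ + ⌊1632/11⌋ - ⌊1632/22⌋ = 816 + 148 - 74 = 890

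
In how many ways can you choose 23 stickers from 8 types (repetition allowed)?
C(23+8-1, 8-1) = C(30, 7) = 2035800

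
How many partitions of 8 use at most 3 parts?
By conjugation, equals partitions of 8 into parts ≤ 3. Let r_j(i) = number of partitions of i into parts ≤ j, for i = 0..8. r_1(i) = 1 for all i; r_j(i) = r_{j-1}(i) + r_j(i-j). Rows j = 2..3: ≤2: 1 1 2 2 3 3 4 4 5; ≤3: 1 1 2 3 4 5 7 8 10. r_3(8) = 10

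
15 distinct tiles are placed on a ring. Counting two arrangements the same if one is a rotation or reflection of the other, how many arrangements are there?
(15-1)!/2 = 87178291200/2 = 43589145600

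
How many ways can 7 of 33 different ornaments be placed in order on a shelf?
P(33,7) = 33!/(33-7)! = 21531121920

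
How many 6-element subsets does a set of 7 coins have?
C(7,6) = 7!/(6!×1!) = 7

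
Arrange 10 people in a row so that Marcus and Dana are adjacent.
Treat as block: (10-1)! × 2! = 362880 × 2 = 725760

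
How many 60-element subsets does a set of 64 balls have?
C(64,60) = 64!/(60!×4!) = 635376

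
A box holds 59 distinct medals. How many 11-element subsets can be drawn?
C(59,11) = 59!/(11!×48!) = 279871768995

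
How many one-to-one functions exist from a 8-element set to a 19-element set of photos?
P(19,8) = 19!/(19-8)! = 3047466240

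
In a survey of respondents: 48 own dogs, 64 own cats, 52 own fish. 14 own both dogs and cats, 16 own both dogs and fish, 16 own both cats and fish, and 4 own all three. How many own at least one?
|A∪B∪C| = 48+64+52-14-16-16+4 = 122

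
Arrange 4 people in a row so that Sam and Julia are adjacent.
Treat as block: (4-1)! × 2! = 6 × 2 = 12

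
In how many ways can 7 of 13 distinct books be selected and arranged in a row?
P(13,7) = 13!/(13-7)! = 8648640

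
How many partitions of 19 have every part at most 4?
Let r_j(i) = number of partitions of i into parts ≤ j, for i = 0..19. r_1(i) = 1 for all i; r_j(i) = r_{j-1}(i) + r_j(i-j). Rows j = 2..4: ≤2: 1 1 2 2 3 3 4 4 5 5 6 6 7 7 8 8 9 9 10 10; ≤3: 1 1 2 3 4 5 7 8 10 12 14 16 19 21 24 27 30 33 37 40; ≤4: 1 1 2 3 5 6 9 11 15 18 23 27 34 39 47 54 64 72 84 94. r_4(19) = 94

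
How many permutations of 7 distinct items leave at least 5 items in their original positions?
Exactly j fixed points: C(7,j)·!(7-j); sum over j ≥ 5 (derangement numbers via !m = (m-1)·(!(m-1) + !(m-2)): !0..!2 = 1, 0, 1). Σ_{j=5}^{7} C(7,j)·!(7-j) = C(7,5)·!2 + C(7,6)·!1 + C(7,7)·!0 = 21·1 + 7·0 + 1·1 = 22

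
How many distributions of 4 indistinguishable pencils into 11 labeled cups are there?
C(4+11-1, 11-1) = C(14, 10) = 1001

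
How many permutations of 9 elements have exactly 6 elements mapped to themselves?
Choose the 6 fixed points C(9,6) = 84, derange the rest: !3 = Σ_{j=0}^{3} (-1)^j·3!/j! = 6 - 6 + 3 - 1 = 2. Product = 84 × 2 = 168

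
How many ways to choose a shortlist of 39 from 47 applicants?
C(47,39) = 47!/(39!×8!) = 314457495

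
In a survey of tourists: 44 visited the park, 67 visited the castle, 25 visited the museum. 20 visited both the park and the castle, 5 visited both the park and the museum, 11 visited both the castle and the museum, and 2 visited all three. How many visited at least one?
|A∪B∪C| = 44+67+25-20-5-11+2 = 102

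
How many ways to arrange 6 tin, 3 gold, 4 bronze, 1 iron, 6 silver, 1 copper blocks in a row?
21! / (6! × 3! × 4! × 1! × 6! × 1!) = 684410126400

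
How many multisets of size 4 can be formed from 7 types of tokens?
C(4+7-1, 7-1) = C(10, 6) = 210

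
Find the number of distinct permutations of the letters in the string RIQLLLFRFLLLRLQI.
16! / (3! × 2! × 2! × 2! × 7!) = 86486400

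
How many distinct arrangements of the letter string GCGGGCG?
7! / (5! × 2!) = 21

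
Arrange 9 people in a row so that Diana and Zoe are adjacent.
Treat as block: (9-1)! × 2! = 40320 × 2 = 80640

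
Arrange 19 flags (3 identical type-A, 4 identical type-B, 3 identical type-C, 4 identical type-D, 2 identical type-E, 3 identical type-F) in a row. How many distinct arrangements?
19! / (3! × 4! × 3! × 4! × 2! × 3!) = 488864376000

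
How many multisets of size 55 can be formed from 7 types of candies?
C(55+7-1, 7-1) = C(61, 6) = 55525372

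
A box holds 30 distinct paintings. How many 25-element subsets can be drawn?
C(30,25) = 30!/(25!×5!) = 142506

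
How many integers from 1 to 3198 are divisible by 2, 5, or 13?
⌊3198/2⌋+⌊3198/5⌋+⌊3198/13⌋ - ⌊3198/10⌋-⌊3198/26⌋-⌊3198/65⌋ + ⌊3198/130⌋ = 1599+639+246 - 319-123-49 + 24 = 2017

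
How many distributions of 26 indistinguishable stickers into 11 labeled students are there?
C(26+11-1, 11-1) = C(36, 10) = 254186856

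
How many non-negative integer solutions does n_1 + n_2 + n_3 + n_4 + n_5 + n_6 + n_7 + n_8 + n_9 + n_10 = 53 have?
C(53+10-1, 10-1) = C(62, 9) = 20286591270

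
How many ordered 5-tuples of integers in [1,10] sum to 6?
Coefficient of x^6 in (x + x² + ... + x^10)^5. By inclusion-exclusion on dice exceeding 10: Σ_j (-1)^j C(5,j)·C(6-1-10j, 4) = C(5,0)·C(5,4) = 1·5 = 5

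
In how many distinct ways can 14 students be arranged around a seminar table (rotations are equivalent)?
Circular: fix one position, arrange the rest. (14-1)! = 6227020800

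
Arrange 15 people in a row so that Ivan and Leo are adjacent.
Treat as block: (15-1)! × 2! = 87178291200 × 2 = 174356582400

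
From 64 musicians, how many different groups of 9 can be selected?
C(64,9) = 64!/(9!×55!) = 27540584512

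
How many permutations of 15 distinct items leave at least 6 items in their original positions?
Exactly j fixed points: C(15,j)·!(15-j); sum over j ≥ 6 (derangement numbers via !m = (m-1)·(!(m-1) + !(m-2)): !0..!9 = 1, 0, 1, 2, 9, 44, 265, 1854, 14833, 133496). Σ_{j=6}^{15} C(15,j)·!(15-j) = C(15,6)·!9 + C(15,7)·!8 + C(15,8)·!7 + C(15,9)·!6 + C(15,10)·!5 + C(15,11)·!4 + C(15,12)·!3 + C(15,13)·!2 + C(15,14)·!1 + C(15,15)·!0 = 5005·133496 + 6435·14833 + 6435·1854 + 5005·265 + 3003·44 + 1365·9 + 455·2 + 105·1 + 15·0 + 1·1 = 777000083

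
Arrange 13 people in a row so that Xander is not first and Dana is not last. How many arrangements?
By inclusion-exclusion: 13! - 2×(13-1)! + (13-2)! = 6227020800 - 958003200 + 39916800 = 5308934400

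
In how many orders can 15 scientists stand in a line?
15! = 1307674368000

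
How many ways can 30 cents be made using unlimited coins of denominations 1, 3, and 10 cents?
Coefficient of x^30 in 1/(1-x^1) · 1/(1-x^3) · 1/(1-x^10). Case on j = number of 10-cent coins (j = 0..3); remainder r = 30 - 10j is made from {1,3} in ⌊r/3⌋+1 ways. r = 30, 20, 10, 0 → 11 + 7 + 4 + 1 = 23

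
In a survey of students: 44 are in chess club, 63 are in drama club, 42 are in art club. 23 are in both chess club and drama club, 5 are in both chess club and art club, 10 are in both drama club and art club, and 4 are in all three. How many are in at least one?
|A∪B∪C| = 44+63+42-23-5-10+4 = 115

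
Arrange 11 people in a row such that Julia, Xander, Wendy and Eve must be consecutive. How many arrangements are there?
Treat the 4 as one block: (11-4+1)! × 4! = 40320 × 24 = 967680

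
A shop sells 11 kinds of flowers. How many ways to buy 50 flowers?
C(50+11-1, 11-1) = C(60, 10) = 75394027566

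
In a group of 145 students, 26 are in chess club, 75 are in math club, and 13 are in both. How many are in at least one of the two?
|A∪B| = |A| + |B| - |A∩B| = 26 + 75 - 13 = 88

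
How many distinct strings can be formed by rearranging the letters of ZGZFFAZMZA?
10! / (2! × 4! × 1! × 1! × 2!) = 37800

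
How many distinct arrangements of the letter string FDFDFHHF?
8! / (4! × 2! × 2!) = 420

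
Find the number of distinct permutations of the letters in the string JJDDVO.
6! / (2! × 2! × 1! × 1!) = 180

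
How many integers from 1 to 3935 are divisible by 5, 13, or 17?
⌊3935/5⌋+⌊3935/13⌋+⌊3935/17⌋ - ⌊3935/65⌋-⌊3935/85⌋-⌊3935/221⌋ + ⌊3935/1105⌋ = 787+302+231 - 60-46-17 + 3 = 1200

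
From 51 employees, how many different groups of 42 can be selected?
C(51,42) = 51!/(42!×9!) = 3042312350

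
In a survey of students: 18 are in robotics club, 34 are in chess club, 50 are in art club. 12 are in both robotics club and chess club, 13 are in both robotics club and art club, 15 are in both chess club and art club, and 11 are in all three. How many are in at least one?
|A∪B∪C| = 18+34+50-12-13-15+11 = 73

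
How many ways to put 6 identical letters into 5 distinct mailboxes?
C(6+5-1, 5-1) = C(10, 4) = 210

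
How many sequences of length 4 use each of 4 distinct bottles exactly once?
4! = 24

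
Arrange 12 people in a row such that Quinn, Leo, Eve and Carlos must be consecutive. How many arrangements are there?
Treat the 4 as one block: (12-4+1)! × 4! = 362880 × 24 = 8709120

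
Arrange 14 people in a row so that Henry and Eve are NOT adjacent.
Total - adjacent = 14! - (14-1)!×2 = 87178291200 - 12454041600 = 74724249600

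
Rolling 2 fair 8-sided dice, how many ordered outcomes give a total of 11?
Coefficient of x^11 in (x + x² + ... + x^8)^2. By inclusion-exclusion on dice exceeding 8: Σ_j (-1)^j C(2,j)·C(11-1-8j, 1) = C(2,0)·C(10,1) - C(2,1)·C(2,1) = 1·10 - 2·2 = 6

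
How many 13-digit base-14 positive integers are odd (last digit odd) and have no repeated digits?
Last∈{1,3,5,7,9,11,13}. Last=0: 0. Last nonzero: 7×12×P(12,11) = 40236134400. Total = 40236134400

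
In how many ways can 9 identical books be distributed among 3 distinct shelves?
C(9+3-1, 3-1) = C(11, 2) = 55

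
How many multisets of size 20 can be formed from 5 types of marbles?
C(20+5-1, 5-1) = C(24, 4) = 10626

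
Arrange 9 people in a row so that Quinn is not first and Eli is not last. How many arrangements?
By inclusion-exclusion: 9! - 2×(9-1)! + (9-2)! = 362880 - 80640 + 5040 = 287280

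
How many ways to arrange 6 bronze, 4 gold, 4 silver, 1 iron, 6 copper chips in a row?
21! / (6! × 4! × 4! × 1! × 6!) = 171102531600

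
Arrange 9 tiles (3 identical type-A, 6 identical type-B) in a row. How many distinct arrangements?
9! / (3! × 6!) = 84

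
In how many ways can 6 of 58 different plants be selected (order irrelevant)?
C(58,6) = 58!/(6!×52!) = 40475358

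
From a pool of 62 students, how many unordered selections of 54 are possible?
C(62,54) = 62!/(54!×8!) = 3381098545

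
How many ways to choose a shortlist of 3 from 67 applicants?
C(67,3) = 67!/(3!×64!) = 47905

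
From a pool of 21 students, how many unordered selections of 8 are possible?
C(21,8) = 21!/(8!×13!) = 203490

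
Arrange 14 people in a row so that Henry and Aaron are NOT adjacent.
Total - adjacent = 14! - (14-1)!×2 = 87178291200 - 12454041600 = 74724249600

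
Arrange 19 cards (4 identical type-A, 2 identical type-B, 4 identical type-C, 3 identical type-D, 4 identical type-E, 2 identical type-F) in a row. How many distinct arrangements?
19! / (4! × 2! × 4! × 3! × 4! × 2!) = 366648282000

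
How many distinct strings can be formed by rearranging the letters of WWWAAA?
6! / (3! × 3!) = 20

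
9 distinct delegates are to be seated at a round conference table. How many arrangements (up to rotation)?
Circular: fix one position, arrange the rest. (9-1)! = 40320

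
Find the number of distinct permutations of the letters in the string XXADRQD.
7! / (1! × 2! × 2! × 1! × 1!) = 1260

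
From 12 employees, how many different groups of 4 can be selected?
C(12,4) = 12!/(4!×8!) = 495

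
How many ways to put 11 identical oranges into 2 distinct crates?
C(11+2-1, 2-1) = C(12, 1) = 12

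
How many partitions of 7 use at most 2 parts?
By conjugation, equals partitions of 7 into parts ≤ 2. Let r_j(i) = number of partitions of i into parts ≤ j, for i = 0..7. r_1(i) = 1 for all i; r_j(i) = r_{j-1}(i) + r_j(i-j). Rows j = 2..2: ≤2: 1 1 2 2 3 3 4 4. r_2(7) = 4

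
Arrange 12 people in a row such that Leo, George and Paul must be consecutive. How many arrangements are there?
Treat the 3 as one block: (12-3+1)! × 3! = 3628800 × 6 = 21772800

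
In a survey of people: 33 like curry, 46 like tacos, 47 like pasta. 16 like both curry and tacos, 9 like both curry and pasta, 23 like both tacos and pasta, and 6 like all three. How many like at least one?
|A∪B∪C| = 33+46+47-16-9-23+6 = 84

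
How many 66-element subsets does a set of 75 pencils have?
C(75,66) = 75!/(66!×9!) = 125595622175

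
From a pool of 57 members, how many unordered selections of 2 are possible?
C(57,2) = 57!/(2!×55!) = 1596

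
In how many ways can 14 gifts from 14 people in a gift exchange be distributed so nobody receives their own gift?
!14 = Σ_{j=0}^{14} (-1)^j·14!/j! = 87178291200 - 87178291200 + 43589145600 - 14529715200 + 3632428800 - 726485760 + 121080960 - 17297280 + 2162160 - 240240 + 24024 - 2184 + 182 - 14 + 1 = 32071101049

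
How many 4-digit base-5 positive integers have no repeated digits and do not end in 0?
Last digit: 4 nonzero choices. First digit: 3 (nonzero, ≠last). Middle 2: P(3,2) = 6. Total = 72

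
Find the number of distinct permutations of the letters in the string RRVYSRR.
7! / (4! × 1! × 1! × 1!) = 210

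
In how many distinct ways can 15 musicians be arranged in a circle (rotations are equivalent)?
Circular: fix one position, arrange the rest. (15-1)! = 87178291200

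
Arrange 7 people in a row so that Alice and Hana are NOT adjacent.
Total - adjacent = 7! - (7-1)!×2 = 5040 - 1440 = 3600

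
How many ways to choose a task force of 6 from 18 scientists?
C(18,6) = 18!/(6!×12!) = 18564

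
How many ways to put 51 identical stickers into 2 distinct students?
C(51+2-1, 2-1) = C(52, 1) = 52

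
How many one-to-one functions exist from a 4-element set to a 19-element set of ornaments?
P(19,4) = 19!/(19-4)! = 93024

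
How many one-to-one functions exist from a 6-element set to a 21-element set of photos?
P(21,6) = 21!/(21-6)! = 39070080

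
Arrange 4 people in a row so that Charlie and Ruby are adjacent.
Treat as block: (4-1)! × 2! = 6 × 2 = 12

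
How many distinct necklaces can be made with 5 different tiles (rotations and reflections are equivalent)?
(5-1)!/2 = 24/2 = 12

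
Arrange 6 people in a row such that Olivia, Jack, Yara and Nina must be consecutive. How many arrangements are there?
Treat the 4 as one block: (6-4+1)! × 4! = 6 × 24 = 144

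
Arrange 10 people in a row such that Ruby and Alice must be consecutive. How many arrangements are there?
Treat the 2 as one block: (10-2+1)! × 2! = 362880 × 2 = 725760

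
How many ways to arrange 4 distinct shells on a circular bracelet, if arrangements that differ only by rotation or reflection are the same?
(4-1)!/2 = 6/2 = 3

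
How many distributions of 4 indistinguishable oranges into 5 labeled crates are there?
C(4+5-1, 5-1) = C(8, 4) = 70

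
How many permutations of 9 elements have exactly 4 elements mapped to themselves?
Choose the 4 fixed points C(9,4) = 126, derange the rest: !5 = Σ_{j=0}^{5} (-1)^j·5!/j! = 120 - 120 + 60 - 20 + 5 - 1 = 44. Product = 126 × 44 = 5544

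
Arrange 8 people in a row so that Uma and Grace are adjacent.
Treat as block: (8-1)! × 2! = 5040 × 2 = 10080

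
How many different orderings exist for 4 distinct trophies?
4! = 24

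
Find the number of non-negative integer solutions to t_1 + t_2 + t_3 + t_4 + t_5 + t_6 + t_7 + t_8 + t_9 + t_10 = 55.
C(55+10-1, 10-1) = C(64, 9) = 27540584512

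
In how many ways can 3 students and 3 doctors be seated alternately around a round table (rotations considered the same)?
Fix one of the students: (3-1)! ways for the remaining students, × 3! ways for the doctors = 2 × 6 = 12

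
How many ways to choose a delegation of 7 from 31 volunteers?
C(31,7) = 31!/(7!×24!) = 2629575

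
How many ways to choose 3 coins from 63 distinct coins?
C(63,3) = 63!/(3!×60!) = 39711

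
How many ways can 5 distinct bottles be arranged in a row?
5! = 120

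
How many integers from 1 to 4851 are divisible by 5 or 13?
⌊4851/5⌋ + ⌊4851/13⌋ - ⌊4851/65⌋ = 970 + 373 - 74 = 1269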